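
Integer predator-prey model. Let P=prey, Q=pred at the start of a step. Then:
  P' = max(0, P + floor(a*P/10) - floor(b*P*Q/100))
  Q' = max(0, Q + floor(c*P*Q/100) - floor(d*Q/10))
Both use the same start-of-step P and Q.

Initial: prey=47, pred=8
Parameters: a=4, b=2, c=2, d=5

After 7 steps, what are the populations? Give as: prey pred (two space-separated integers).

Step 1: prey: 47+18-7=58; pred: 8+7-4=11
Step 2: prey: 58+23-12=69; pred: 11+12-5=18
Step 3: prey: 69+27-24=72; pred: 18+24-9=33
Step 4: prey: 72+28-47=53; pred: 33+47-16=64
Step 5: prey: 53+21-67=7; pred: 64+67-32=99
Step 6: prey: 7+2-13=0; pred: 99+13-49=63
Step 7: prey: 0+0-0=0; pred: 63+0-31=32

Answer: 0 32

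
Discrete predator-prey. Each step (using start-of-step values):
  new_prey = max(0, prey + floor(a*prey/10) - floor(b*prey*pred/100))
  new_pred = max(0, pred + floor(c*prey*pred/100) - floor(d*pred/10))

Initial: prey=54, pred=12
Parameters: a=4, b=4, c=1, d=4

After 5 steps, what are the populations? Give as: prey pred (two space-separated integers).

Answer: 19 12

Derivation:
Step 1: prey: 54+21-25=50; pred: 12+6-4=14
Step 2: prey: 50+20-28=42; pred: 14+7-5=16
Step 3: prey: 42+16-26=32; pred: 16+6-6=16
Step 4: prey: 32+12-20=24; pred: 16+5-6=15
Step 5: prey: 24+9-14=19; pred: 15+3-6=12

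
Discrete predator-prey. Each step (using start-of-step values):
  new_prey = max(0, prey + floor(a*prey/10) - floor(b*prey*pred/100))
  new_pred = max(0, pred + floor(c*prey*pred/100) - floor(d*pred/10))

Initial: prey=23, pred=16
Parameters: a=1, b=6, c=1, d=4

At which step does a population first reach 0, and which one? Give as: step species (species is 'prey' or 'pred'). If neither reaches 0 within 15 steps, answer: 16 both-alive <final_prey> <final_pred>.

Step 1: prey: 23+2-22=3; pred: 16+3-6=13
Step 2: prey: 3+0-2=1; pred: 13+0-5=8
Step 3: prey: 1+0-0=1; pred: 8+0-3=5
Step 4: prey: 1+0-0=1; pred: 5+0-2=3
Step 5: prey: 1+0-0=1; pred: 3+0-1=2
Step 6: prey: 1+0-0=1; pred: 2+0-0=2
Steps 7-15: state stable at prey=1, pred=2 (no change)
No extinction within 15 steps

Answer: 16 both-alive 1 2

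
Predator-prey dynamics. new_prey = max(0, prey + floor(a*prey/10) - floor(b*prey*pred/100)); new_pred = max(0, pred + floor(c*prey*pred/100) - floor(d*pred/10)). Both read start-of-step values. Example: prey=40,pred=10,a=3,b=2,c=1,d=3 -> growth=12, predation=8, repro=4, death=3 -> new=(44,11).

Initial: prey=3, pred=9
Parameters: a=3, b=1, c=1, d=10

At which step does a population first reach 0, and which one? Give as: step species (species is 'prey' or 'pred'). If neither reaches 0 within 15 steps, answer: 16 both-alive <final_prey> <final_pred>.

Answer: 1 pred

Derivation:
Step 1: prey: 3+0-0=3; pred: 9+0-9=0
First extinction: pred at step 1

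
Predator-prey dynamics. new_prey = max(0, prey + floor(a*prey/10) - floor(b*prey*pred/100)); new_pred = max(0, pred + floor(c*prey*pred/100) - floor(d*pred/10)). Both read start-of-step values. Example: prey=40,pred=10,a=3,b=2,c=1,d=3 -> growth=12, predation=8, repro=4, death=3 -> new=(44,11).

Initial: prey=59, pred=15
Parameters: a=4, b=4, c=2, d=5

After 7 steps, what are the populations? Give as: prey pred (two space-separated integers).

Step 1: prey: 59+23-35=47; pred: 15+17-7=25
Step 2: prey: 47+18-47=18; pred: 25+23-12=36
Step 3: prey: 18+7-25=0; pred: 36+12-18=30
Step 4: prey: 0+0-0=0; pred: 30+0-15=15
Step 5: prey: 0+0-0=0; pred: 15+0-7=8
Step 6: prey: 0+0-0=0; pred: 8+0-4=4
Step 7: prey: 0+0-0=0; pred: 4+0-2=2

Answer: 0 2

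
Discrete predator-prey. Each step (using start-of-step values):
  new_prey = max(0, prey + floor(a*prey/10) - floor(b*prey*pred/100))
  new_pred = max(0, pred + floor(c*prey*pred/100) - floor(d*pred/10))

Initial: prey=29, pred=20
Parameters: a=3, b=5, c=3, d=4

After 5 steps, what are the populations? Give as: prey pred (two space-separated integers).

Step 1: prey: 29+8-29=8; pred: 20+17-8=29
Step 2: prey: 8+2-11=0; pred: 29+6-11=24
Step 3: prey: 0+0-0=0; pred: 24+0-9=15
Step 4: prey: 0+0-0=0; pred: 15+0-6=9
Step 5: prey: 0+0-0=0; pred: 9+0-3=6

Answer: 0 6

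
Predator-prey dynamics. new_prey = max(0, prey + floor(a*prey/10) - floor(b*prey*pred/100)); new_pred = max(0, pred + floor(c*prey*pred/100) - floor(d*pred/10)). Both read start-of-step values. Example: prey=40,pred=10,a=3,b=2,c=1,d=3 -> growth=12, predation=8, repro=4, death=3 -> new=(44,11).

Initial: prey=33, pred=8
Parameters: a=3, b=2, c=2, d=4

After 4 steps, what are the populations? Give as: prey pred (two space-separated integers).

Answer: 40 26

Derivation:
Step 1: prey: 33+9-5=37; pred: 8+5-3=10
Step 2: prey: 37+11-7=41; pred: 10+7-4=13
Step 3: prey: 41+12-10=43; pred: 13+10-5=18
Step 4: prey: 43+12-15=40; pred: 18+15-7=26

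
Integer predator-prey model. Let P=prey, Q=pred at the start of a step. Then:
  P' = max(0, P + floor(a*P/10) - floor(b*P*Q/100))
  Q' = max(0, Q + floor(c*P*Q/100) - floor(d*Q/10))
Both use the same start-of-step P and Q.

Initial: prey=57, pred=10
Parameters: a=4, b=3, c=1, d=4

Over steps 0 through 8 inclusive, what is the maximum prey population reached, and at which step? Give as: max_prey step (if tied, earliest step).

Step 1: prey: 57+22-17=62; pred: 10+5-4=11
Step 2: prey: 62+24-20=66; pred: 11+6-4=13
Step 3: prey: 66+26-25=67; pred: 13+8-5=16
Step 4: prey: 67+26-32=61; pred: 16+10-6=20
Step 5: prey: 61+24-36=49; pred: 20+12-8=24
Step 6: prey: 49+19-35=33; pred: 24+11-9=26
Step 7: prey: 33+13-25=21; pred: 26+8-10=24
Step 8: prey: 21+8-15=14; pred: 24+5-9=20
Max prey = 67 at step 3

Answer: 67 3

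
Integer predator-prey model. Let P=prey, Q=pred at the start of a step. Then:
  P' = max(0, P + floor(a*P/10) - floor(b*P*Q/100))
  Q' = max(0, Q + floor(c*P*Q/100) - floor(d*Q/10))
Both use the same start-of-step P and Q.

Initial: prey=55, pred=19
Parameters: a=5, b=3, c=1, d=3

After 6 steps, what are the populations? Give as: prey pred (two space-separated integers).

Step 1: prey: 55+27-31=51; pred: 19+10-5=24
Step 2: prey: 51+25-36=40; pred: 24+12-7=29
Step 3: prey: 40+20-34=26; pred: 29+11-8=32
Step 4: prey: 26+13-24=15; pred: 32+8-9=31
Step 5: prey: 15+7-13=9; pred: 31+4-9=26
Step 6: prey: 9+4-7=6; pred: 26+2-7=21

Answer: 6 21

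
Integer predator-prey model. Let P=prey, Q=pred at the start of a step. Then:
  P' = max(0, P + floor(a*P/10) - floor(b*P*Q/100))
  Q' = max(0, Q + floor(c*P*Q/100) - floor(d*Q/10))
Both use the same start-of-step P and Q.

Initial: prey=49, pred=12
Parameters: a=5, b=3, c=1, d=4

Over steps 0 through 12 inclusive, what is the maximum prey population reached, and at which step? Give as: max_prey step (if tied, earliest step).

Step 1: prey: 49+24-17=56; pred: 12+5-4=13
Step 2: prey: 56+28-21=63; pred: 13+7-5=15
Step 3: prey: 63+31-28=66; pred: 15+9-6=18
Step 4: prey: 66+33-35=64; pred: 18+11-7=22
Step 5: prey: 64+32-42=54; pred: 22+14-8=28
Step 6: prey: 54+27-45=36; pred: 28+15-11=32
Step 7: prey: 36+18-34=20; pred: 32+11-12=31
Step 8: prey: 20+10-18=12; pred: 31+6-12=25
Step 9: prey: 12+6-9=9; pred: 25+3-10=18
Step 10: prey: 9+4-4=9; pred: 18+1-7=12
Step 11: prey: 9+4-3=10; pred: 12+1-4=9
Step 12: prey: 10+5-2=13; pred: 9+0-3=6
Max prey = 66 at step 3

Answer: 66 3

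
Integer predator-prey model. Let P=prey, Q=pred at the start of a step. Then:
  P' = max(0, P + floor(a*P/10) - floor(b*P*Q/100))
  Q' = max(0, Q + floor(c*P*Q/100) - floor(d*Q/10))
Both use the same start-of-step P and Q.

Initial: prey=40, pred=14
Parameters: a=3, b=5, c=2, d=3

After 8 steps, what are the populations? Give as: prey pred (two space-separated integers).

Step 1: prey: 40+12-28=24; pred: 14+11-4=21
Step 2: prey: 24+7-25=6; pred: 21+10-6=25
Step 3: prey: 6+1-7=0; pred: 25+3-7=21
Step 4: prey: 0+0-0=0; pred: 21+0-6=15
Step 5: prey: 0+0-0=0; pred: 15+0-4=11
Step 6: prey: 0+0-0=0; pred: 11+0-3=8
Step 7: prey: 0+0-0=0; pred: 8+0-2=6
Step 8: prey: 0+0-0=0; pred: 6+0-1=5

Answer: 0 5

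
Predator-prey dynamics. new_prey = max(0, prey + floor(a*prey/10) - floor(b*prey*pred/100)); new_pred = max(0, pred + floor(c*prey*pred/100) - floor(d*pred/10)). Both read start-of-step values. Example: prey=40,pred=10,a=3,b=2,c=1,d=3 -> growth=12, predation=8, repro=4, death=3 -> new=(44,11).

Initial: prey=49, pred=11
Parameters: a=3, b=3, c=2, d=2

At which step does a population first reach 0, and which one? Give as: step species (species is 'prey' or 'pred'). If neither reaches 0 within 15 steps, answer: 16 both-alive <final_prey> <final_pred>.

Step 1: prey: 49+14-16=47; pred: 11+10-2=19
Step 2: prey: 47+14-26=35; pred: 19+17-3=33
Step 3: prey: 35+10-34=11; pred: 33+23-6=50
Step 4: prey: 11+3-16=0; pred: 50+11-10=51
First extinction: prey at step 4

Answer: 4 prey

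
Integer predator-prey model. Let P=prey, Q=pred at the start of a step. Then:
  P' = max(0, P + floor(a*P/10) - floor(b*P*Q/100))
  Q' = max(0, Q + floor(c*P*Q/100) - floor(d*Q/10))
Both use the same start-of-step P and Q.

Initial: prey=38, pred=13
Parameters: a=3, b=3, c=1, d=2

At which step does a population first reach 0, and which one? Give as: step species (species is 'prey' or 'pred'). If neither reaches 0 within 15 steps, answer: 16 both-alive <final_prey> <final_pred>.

Answer: 16 both-alive 7 4

Derivation:
Step 1: prey: 38+11-14=35; pred: 13+4-2=15
Step 2: prey: 35+10-15=30; pred: 15+5-3=17
Step 3: prey: 30+9-15=24; pred: 17+5-3=19
Step 4: prey: 24+7-13=18; pred: 19+4-3=20
Step 5: prey: 18+5-10=13; pred: 20+3-4=19
Step 6: prey: 13+3-7=9; pred: 19+2-3=18
Step 7: prey: 9+2-4=7; pred: 18+1-3=16
Step 8: prey: 7+2-3=6; pred: 16+1-3=14
Step 9: prey: 6+1-2=5; pred: 14+0-2=12
Step 10: prey: 5+1-1=5; pred: 12+0-2=10
Step 11: prey: 5+1-1=5; pred: 10+0-2=8
Step 12: prey: 5+1-1=5; pred: 8+0-1=7
Step 13: prey: 5+1-1=5; pred: 7+0-1=6
Step 14: prey: 5+1-0=6; pred: 6+0-1=5
Step 15: prey: 6+1-0=7; pred: 5+0-1=4
No extinction within 15 steps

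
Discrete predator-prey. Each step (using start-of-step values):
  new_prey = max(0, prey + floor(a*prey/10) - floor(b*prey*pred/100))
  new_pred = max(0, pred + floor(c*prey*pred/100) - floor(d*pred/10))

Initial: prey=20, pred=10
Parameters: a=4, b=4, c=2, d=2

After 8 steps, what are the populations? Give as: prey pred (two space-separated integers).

Step 1: prey: 20+8-8=20; pred: 10+4-2=12
Step 2: prey: 20+8-9=19; pred: 12+4-2=14
Step 3: prey: 19+7-10=16; pred: 14+5-2=17
Step 4: prey: 16+6-10=12; pred: 17+5-3=19
Step 5: prey: 12+4-9=7; pred: 19+4-3=20
Step 6: prey: 7+2-5=4; pred: 20+2-4=18
Step 7: prey: 4+1-2=3; pred: 18+1-3=16
Step 8: prey: 3+1-1=3; pred: 16+0-3=13

Answer: 3 13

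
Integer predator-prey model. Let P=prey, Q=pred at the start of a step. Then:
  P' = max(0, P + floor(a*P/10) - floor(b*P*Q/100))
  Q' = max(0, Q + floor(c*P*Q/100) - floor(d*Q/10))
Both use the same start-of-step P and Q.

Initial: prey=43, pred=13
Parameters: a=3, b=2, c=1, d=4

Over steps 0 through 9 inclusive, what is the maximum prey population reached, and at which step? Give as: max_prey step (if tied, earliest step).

Answer: 51 5

Derivation:
Step 1: prey: 43+12-11=44; pred: 13+5-5=13
Step 2: prey: 44+13-11=46; pred: 13+5-5=13
Step 3: prey: 46+13-11=48; pred: 13+5-5=13
Step 4: prey: 48+14-12=50; pred: 13+6-5=14
Step 5: prey: 50+15-14=51; pred: 14+7-5=16
Step 6: prey: 51+15-16=50; pred: 16+8-6=18
Step 7: prey: 50+15-18=47; pred: 18+9-7=20
Step 8: prey: 47+14-18=43; pred: 20+9-8=21
Step 9: prey: 43+12-18=37; pred: 21+9-8=22
Max prey = 51 at step 5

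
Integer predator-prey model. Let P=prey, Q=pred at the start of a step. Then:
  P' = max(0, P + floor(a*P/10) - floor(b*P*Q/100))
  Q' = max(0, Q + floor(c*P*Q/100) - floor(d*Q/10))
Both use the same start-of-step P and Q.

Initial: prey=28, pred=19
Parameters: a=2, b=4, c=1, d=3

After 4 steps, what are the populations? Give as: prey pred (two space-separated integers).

Step 1: prey: 28+5-21=12; pred: 19+5-5=19
Step 2: prey: 12+2-9=5; pred: 19+2-5=16
Step 3: prey: 5+1-3=3; pred: 16+0-4=12
Step 4: prey: 3+0-1=2; pred: 12+0-3=9

Answer: 2 9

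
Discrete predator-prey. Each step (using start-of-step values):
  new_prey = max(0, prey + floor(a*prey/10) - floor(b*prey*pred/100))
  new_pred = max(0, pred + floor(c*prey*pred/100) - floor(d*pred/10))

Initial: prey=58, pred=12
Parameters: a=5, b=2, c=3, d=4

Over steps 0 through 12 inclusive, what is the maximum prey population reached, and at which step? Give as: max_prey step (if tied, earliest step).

Step 1: prey: 58+29-13=74; pred: 12+20-4=28
Step 2: prey: 74+37-41=70; pred: 28+62-11=79
Step 3: prey: 70+35-110=0; pred: 79+165-31=213
Step 4: prey: 0+0-0=0; pred: 213+0-85=128
Step 5: prey: 0+0-0=0; pred: 128+0-51=77
Step 6: prey: 0+0-0=0; pred: 77+0-30=47
Step 7: prey: 0+0-0=0; pred: 47+0-18=29
Step 8: prey: 0+0-0=0; pred: 29+0-11=18
Step 9: prey: 0+0-0=0; pred: 18+0-7=11
Step 10: prey: 0+0-0=0; pred: 11+0-4=7
Step 11: prey: 0+0-0=0; pred: 7+0-2=5
Step 12: prey: 0+0-0=0; pred: 5+0-2=3
Max prey = 74 at step 1

Answer: 74 1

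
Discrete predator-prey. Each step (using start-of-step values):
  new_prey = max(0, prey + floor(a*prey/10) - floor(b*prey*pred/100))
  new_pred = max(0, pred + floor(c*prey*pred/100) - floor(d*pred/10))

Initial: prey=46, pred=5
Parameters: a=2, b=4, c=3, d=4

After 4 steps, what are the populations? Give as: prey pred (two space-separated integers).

Step 1: prey: 46+9-9=46; pred: 5+6-2=9
Step 2: prey: 46+9-16=39; pred: 9+12-3=18
Step 3: prey: 39+7-28=18; pred: 18+21-7=32
Step 4: prey: 18+3-23=0; pred: 32+17-12=37

Answer: 0 37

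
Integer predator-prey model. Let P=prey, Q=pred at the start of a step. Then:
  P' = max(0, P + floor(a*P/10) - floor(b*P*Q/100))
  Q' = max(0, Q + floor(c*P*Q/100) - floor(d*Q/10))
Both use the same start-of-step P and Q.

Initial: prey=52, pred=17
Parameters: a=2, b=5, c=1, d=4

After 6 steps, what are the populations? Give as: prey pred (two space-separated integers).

Answer: 1 3

Derivation:
Step 1: prey: 52+10-44=18; pred: 17+8-6=19
Step 2: prey: 18+3-17=4; pred: 19+3-7=15
Step 3: prey: 4+0-3=1; pred: 15+0-6=9
Step 4: prey: 1+0-0=1; pred: 9+0-3=6
Step 5: prey: 1+0-0=1; pred: 6+0-2=4
Step 6: prey: 1+0-0=1; pred: 4+0-1=3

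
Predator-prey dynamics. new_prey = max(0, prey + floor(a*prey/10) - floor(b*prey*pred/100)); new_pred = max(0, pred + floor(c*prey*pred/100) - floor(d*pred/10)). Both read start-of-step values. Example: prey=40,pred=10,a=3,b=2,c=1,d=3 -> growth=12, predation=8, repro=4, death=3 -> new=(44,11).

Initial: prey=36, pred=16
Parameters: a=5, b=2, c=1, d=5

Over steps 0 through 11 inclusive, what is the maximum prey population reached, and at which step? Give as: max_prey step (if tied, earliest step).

Answer: 117 6

Derivation:
Step 1: prey: 36+18-11=43; pred: 16+5-8=13
Step 2: prey: 43+21-11=53; pred: 13+5-6=12
Step 3: prey: 53+26-12=67; pred: 12+6-6=12
Step 4: prey: 67+33-16=84; pred: 12+8-6=14
Step 5: prey: 84+42-23=103; pred: 14+11-7=18
Step 6: prey: 103+51-37=117; pred: 18+18-9=27
Step 7: prey: 117+58-63=112; pred: 27+31-13=45
Step 8: prey: 112+56-100=68; pred: 45+50-22=73
Step 9: prey: 68+34-99=3; pred: 73+49-36=86
Step 10: prey: 3+1-5=0; pred: 86+2-43=45
Step 11: prey: 0+0-0=0; pred: 45+0-22=23
Max prey = 117 at step 6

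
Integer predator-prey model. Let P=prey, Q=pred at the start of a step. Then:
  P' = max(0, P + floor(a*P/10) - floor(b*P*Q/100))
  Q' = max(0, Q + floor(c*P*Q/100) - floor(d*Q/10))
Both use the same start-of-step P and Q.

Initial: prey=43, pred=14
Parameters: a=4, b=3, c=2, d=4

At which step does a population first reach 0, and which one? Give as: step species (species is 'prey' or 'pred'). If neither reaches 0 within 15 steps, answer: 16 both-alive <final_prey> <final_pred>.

Step 1: prey: 43+17-18=42; pred: 14+12-5=21
Step 2: prey: 42+16-26=32; pred: 21+17-8=30
Step 3: prey: 32+12-28=16; pred: 30+19-12=37
Step 4: prey: 16+6-17=5; pred: 37+11-14=34
Step 5: prey: 5+2-5=2; pred: 34+3-13=24
Step 6: prey: 2+0-1=1; pred: 24+0-9=15
Step 7: prey: 1+0-0=1; pred: 15+0-6=9
Step 8: prey: 1+0-0=1; pred: 9+0-3=6
Step 9: prey: 1+0-0=1; pred: 6+0-2=4
Step 10: prey: 1+0-0=1; pred: 4+0-1=3
Step 11: prey: 1+0-0=1; pred: 3+0-1=2
Step 12: prey: 1+0-0=1; pred: 2+0-0=2
Steps 13-15: state stable at prey=1, pred=2 (no change)
No extinction within 15 steps

Answer: 16 both-alive 1 2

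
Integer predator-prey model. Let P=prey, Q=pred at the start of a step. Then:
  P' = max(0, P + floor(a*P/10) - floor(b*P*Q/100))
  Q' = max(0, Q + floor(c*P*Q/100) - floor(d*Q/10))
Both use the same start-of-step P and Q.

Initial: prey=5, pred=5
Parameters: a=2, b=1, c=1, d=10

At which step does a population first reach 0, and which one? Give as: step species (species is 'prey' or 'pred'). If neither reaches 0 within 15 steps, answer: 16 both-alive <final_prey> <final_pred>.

Answer: 1 pred

Derivation:
Step 1: prey: 5+1-0=6; pred: 5+0-5=0
First extinction: pred at step 1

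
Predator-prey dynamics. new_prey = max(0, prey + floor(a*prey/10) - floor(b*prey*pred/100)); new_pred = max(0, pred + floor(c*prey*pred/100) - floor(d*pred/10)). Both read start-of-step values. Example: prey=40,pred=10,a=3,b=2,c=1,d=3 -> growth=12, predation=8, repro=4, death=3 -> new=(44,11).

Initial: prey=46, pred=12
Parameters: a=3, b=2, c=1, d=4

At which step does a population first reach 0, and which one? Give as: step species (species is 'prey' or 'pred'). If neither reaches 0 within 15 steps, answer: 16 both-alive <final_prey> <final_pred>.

Answer: 16 both-alive 31 7

Derivation:
Step 1: prey: 46+13-11=48; pred: 12+5-4=13
Step 2: prey: 48+14-12=50; pred: 13+6-5=14
Step 3: prey: 50+15-14=51; pred: 14+7-5=16
Step 4: prey: 51+15-16=50; pred: 16+8-6=18
Step 5: prey: 50+15-18=47; pred: 18+9-7=20
Step 6: prey: 47+14-18=43; pred: 20+9-8=21
Step 7: prey: 43+12-18=37; pred: 21+9-8=22
Step 8: prey: 37+11-16=32; pred: 22+8-8=22
Step 9: prey: 32+9-14=27; pred: 22+7-8=21
Step 10: prey: 27+8-11=24; pred: 21+5-8=18
Step 11: prey: 24+7-8=23; pred: 18+4-7=15
Step 12: prey: 23+6-6=23; pred: 15+3-6=12
Step 13: prey: 23+6-5=24; pred: 12+2-4=10
Step 14: prey: 24+7-4=27; pred: 10+2-4=8
Step 15: prey: 27+8-4=31; pred: 8+2-3=7
No extinction within 15 steps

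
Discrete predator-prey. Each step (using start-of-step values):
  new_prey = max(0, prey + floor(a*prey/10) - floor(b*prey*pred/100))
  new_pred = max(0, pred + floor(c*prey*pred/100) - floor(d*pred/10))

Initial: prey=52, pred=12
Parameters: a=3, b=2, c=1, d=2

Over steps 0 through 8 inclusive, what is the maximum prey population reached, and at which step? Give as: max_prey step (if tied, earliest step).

Answer: 55 1

Derivation:
Step 1: prey: 52+15-12=55; pred: 12+6-2=16
Step 2: prey: 55+16-17=54; pred: 16+8-3=21
Step 3: prey: 54+16-22=48; pred: 21+11-4=28
Step 4: prey: 48+14-26=36; pred: 28+13-5=36
Step 5: prey: 36+10-25=21; pred: 36+12-7=41
Step 6: prey: 21+6-17=10; pred: 41+8-8=41
Step 7: prey: 10+3-8=5; pred: 41+4-8=37
Step 8: prey: 5+1-3=3; pred: 37+1-7=31
Max prey = 55 at step 1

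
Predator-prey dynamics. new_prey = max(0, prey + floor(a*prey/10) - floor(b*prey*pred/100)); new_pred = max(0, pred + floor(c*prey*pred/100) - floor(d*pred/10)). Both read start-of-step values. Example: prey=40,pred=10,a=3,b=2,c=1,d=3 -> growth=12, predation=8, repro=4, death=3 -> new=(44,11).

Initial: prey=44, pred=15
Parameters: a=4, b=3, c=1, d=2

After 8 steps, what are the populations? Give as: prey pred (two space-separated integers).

Answer: 5 16

Derivation:
Step 1: prey: 44+17-19=42; pred: 15+6-3=18
Step 2: prey: 42+16-22=36; pred: 18+7-3=22
Step 3: prey: 36+14-23=27; pred: 22+7-4=25
Step 4: prey: 27+10-20=17; pred: 25+6-5=26
Step 5: prey: 17+6-13=10; pred: 26+4-5=25
Step 6: prey: 10+4-7=7; pred: 25+2-5=22
Step 7: prey: 7+2-4=5; pred: 22+1-4=19
Step 8: prey: 5+2-2=5; pred: 19+0-3=16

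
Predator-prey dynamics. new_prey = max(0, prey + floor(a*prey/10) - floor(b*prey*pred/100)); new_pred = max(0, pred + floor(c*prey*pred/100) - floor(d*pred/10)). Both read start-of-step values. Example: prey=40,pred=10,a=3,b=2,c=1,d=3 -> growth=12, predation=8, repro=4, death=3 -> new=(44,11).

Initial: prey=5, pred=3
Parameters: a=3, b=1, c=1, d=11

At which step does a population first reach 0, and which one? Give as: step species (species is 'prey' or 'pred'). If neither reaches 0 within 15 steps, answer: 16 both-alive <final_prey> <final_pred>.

Answer: 1 pred

Derivation:
Step 1: prey: 5+1-0=6; pred: 3+0-3=0
First extinction: pred at step 1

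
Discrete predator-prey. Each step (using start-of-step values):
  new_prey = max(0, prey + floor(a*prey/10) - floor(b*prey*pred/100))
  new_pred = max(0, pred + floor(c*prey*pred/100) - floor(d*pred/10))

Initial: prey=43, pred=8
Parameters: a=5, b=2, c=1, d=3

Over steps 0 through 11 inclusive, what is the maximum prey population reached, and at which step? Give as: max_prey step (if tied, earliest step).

Step 1: prey: 43+21-6=58; pred: 8+3-2=9
Step 2: prey: 58+29-10=77; pred: 9+5-2=12
Step 3: prey: 77+38-18=97; pred: 12+9-3=18
Step 4: prey: 97+48-34=111; pred: 18+17-5=30
Step 5: prey: 111+55-66=100; pred: 30+33-9=54
Step 6: prey: 100+50-108=42; pred: 54+54-16=92
Step 7: prey: 42+21-77=0; pred: 92+38-27=103
Step 8: prey: 0+0-0=0; pred: 103+0-30=73
Step 9: prey: 0+0-0=0; pred: 73+0-21=52
Step 10: prey: 0+0-0=0; pred: 52+0-15=37
Step 11: prey: 0+0-0=0; pred: 37+0-11=26
Max prey = 111 at step 4

Answer: 111 4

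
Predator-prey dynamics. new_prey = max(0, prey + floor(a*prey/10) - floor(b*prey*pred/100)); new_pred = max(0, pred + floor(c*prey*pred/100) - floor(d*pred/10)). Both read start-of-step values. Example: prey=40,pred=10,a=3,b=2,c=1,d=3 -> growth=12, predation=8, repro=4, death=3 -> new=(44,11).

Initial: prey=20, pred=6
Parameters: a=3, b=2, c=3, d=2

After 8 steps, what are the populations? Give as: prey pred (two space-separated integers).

Answer: 0 53

Derivation:
Step 1: prey: 20+6-2=24; pred: 6+3-1=8
Step 2: prey: 24+7-3=28; pred: 8+5-1=12
Step 3: prey: 28+8-6=30; pred: 12+10-2=20
Step 4: prey: 30+9-12=27; pred: 20+18-4=34
Step 5: prey: 27+8-18=17; pred: 34+27-6=55
Step 6: prey: 17+5-18=4; pred: 55+28-11=72
Step 7: prey: 4+1-5=0; pred: 72+8-14=66
Step 8: prey: 0+0-0=0; pred: 66+0-13=53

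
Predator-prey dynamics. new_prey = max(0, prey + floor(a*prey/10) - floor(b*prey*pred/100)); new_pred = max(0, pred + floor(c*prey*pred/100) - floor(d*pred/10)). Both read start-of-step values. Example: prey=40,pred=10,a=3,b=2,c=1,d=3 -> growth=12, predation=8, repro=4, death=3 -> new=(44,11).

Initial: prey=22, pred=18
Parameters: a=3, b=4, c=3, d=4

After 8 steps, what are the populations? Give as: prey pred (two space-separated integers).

Answer: 1 2

Derivation:
Step 1: prey: 22+6-15=13; pred: 18+11-7=22
Step 2: prey: 13+3-11=5; pred: 22+8-8=22
Step 3: prey: 5+1-4=2; pred: 22+3-8=17
Step 4: prey: 2+0-1=1; pred: 17+1-6=12
Step 5: prey: 1+0-0=1; pred: 12+0-4=8
Step 6: prey: 1+0-0=1; pred: 8+0-3=5
Step 7: prey: 1+0-0=1; pred: 5+0-2=3
Step 8: prey: 1+0-0=1; pred: 3+0-1=2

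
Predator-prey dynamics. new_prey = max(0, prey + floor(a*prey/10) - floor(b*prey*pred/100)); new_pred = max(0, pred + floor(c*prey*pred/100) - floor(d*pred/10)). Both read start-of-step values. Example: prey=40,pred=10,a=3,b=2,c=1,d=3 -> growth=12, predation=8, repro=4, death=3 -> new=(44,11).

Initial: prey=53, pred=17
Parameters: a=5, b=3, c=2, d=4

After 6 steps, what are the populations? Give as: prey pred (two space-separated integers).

Step 1: prey: 53+26-27=52; pred: 17+18-6=29
Step 2: prey: 52+26-45=33; pred: 29+30-11=48
Step 3: prey: 33+16-47=2; pred: 48+31-19=60
Step 4: prey: 2+1-3=0; pred: 60+2-24=38
Step 5: prey: 0+0-0=0; pred: 38+0-15=23
Step 6: prey: 0+0-0=0; pred: 23+0-9=14

Answer: 0 14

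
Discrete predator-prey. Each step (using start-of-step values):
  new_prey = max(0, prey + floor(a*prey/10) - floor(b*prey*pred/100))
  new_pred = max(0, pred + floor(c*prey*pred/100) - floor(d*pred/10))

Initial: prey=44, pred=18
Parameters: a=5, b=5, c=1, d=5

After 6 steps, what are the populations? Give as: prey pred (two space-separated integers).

Step 1: prey: 44+22-39=27; pred: 18+7-9=16
Step 2: prey: 27+13-21=19; pred: 16+4-8=12
Step 3: prey: 19+9-11=17; pred: 12+2-6=8
Step 4: prey: 17+8-6=19; pred: 8+1-4=5
Step 5: prey: 19+9-4=24; pred: 5+0-2=3
Step 6: prey: 24+12-3=33; pred: 3+0-1=2

Answer: 33 2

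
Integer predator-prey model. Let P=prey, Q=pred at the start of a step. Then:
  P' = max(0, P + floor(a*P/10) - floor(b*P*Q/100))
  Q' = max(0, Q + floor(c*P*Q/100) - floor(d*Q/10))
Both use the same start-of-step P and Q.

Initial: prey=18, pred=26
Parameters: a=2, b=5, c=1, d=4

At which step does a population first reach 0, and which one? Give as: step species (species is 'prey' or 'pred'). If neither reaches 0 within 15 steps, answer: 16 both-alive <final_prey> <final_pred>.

Answer: 1 prey

Derivation:
Step 1: prey: 18+3-23=0; pred: 26+4-10=20
First extinction: prey at step 1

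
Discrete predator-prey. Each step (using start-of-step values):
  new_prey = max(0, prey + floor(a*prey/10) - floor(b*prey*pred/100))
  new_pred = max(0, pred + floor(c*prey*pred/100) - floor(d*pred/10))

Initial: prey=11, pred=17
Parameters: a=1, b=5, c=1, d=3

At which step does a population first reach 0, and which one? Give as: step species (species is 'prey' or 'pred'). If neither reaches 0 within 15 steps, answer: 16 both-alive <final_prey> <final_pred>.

Step 1: prey: 11+1-9=3; pred: 17+1-5=13
Step 2: prey: 3+0-1=2; pred: 13+0-3=10
Step 3: prey: 2+0-1=1; pred: 10+0-3=7
Step 4: prey: 1+0-0=1; pred: 7+0-2=5
Step 5: prey: 1+0-0=1; pred: 5+0-1=4
Step 6: prey: 1+0-0=1; pred: 4+0-1=3
Step 7: prey: 1+0-0=1; pred: 3+0-0=3
Steps 8-15: state stable at prey=1, pred=3 (no change)
No extinction within 15 steps

Answer: 16 both-alive 1 3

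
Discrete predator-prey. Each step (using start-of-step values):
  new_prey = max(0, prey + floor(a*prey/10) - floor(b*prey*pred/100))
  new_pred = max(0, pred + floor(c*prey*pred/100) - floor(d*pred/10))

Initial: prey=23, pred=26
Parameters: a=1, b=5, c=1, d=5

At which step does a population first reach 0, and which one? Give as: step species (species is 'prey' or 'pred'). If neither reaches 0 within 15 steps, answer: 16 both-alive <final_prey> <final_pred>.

Step 1: prey: 23+2-29=0; pred: 26+5-13=18
First extinction: prey at step 1

Answer: 1 prey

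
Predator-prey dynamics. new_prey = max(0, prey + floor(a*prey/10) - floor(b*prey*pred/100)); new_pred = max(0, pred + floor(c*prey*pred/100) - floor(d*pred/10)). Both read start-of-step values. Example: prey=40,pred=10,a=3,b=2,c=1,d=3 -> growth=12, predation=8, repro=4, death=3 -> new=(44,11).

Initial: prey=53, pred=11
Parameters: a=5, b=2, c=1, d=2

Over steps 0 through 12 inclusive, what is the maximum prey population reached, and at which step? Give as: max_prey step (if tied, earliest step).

Step 1: prey: 53+26-11=68; pred: 11+5-2=14
Step 2: prey: 68+34-19=83; pred: 14+9-2=21
Step 3: prey: 83+41-34=90; pred: 21+17-4=34
Step 4: prey: 90+45-61=74; pred: 34+30-6=58
Step 5: prey: 74+37-85=26; pred: 58+42-11=89
Step 6: prey: 26+13-46=0; pred: 89+23-17=95
Step 7: prey: 0+0-0=0; pred: 95+0-19=76
Step 8: prey: 0+0-0=0; pred: 76+0-15=61
Step 9: prey: 0+0-0=0; pred: 61+0-12=49
Step 10: prey: 0+0-0=0; pred: 49+0-9=40
Step 11: prey: 0+0-0=0; pred: 40+0-8=32
Step 12: prey: 0+0-0=0; pred: 32+0-6=26
Max prey = 90 at step 3

Answer: 90 3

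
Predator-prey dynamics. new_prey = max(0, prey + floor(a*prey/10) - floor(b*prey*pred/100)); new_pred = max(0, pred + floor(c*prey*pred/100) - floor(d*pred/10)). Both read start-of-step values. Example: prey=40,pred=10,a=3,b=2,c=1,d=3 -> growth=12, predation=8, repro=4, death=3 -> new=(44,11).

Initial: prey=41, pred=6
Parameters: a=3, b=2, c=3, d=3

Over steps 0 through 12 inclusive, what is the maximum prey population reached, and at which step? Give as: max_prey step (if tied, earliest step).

Step 1: prey: 41+12-4=49; pred: 6+7-1=12
Step 2: prey: 49+14-11=52; pred: 12+17-3=26
Step 3: prey: 52+15-27=40; pred: 26+40-7=59
Step 4: prey: 40+12-47=5; pred: 59+70-17=112
Step 5: prey: 5+1-11=0; pred: 112+16-33=95
Step 6: prey: 0+0-0=0; pred: 95+0-28=67
Step 7: prey: 0+0-0=0; pred: 67+0-20=47
Step 8: prey: 0+0-0=0; pred: 47+0-14=33
Step 9: prey: 0+0-0=0; pred: 33+0-9=24
Step 10: prey: 0+0-0=0; pred: 24+0-7=17
Step 11: prey: 0+0-0=0; pred: 17+0-5=12
Step 12: prey: 0+0-0=0; pred: 12+0-3=9
Max prey = 52 at step 2

Answer: 52 2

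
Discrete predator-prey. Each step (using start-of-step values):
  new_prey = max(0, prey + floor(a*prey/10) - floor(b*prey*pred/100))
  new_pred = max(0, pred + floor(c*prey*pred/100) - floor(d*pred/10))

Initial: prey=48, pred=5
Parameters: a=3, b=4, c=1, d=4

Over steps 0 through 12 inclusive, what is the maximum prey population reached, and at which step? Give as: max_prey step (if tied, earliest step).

Answer: 75 5

Derivation:
Step 1: prey: 48+14-9=53; pred: 5+2-2=5
Step 2: prey: 53+15-10=58; pred: 5+2-2=5
Step 3: prey: 58+17-11=64; pred: 5+2-2=5
Step 4: prey: 64+19-12=71; pred: 5+3-2=6
Step 5: prey: 71+21-17=75; pred: 6+4-2=8
Step 6: prey: 75+22-24=73; pred: 8+6-3=11
Step 7: prey: 73+21-32=62; pred: 11+8-4=15
Step 8: prey: 62+18-37=43; pred: 15+9-6=18
Step 9: prey: 43+12-30=25; pred: 18+7-7=18
Step 10: prey: 25+7-18=14; pred: 18+4-7=15
Step 11: prey: 14+4-8=10; pred: 15+2-6=11
Step 12: prey: 10+3-4=9; pred: 11+1-4=8
Max prey = 75 at step 5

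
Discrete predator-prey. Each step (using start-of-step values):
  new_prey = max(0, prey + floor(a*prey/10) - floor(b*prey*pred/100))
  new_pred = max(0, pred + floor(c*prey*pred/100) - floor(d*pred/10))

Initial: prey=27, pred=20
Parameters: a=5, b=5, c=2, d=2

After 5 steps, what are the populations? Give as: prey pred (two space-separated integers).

Answer: 0 16

Derivation:
Step 1: prey: 27+13-27=13; pred: 20+10-4=26
Step 2: prey: 13+6-16=3; pred: 26+6-5=27
Step 3: prey: 3+1-4=0; pred: 27+1-5=23
Step 4: prey: 0+0-0=0; pred: 23+0-4=19
Step 5: prey: 0+0-0=0; pred: 19+0-3=16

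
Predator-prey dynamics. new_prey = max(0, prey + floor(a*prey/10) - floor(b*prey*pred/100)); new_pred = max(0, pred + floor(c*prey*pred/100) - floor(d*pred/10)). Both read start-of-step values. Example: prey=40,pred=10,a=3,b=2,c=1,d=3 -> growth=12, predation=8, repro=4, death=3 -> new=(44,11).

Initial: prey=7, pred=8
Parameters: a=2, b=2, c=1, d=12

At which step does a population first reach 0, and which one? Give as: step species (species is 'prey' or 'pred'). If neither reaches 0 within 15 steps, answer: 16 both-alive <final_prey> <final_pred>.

Step 1: prey: 7+1-1=7; pred: 8+0-9=0
First extinction: pred at step 1

Answer: 1 pred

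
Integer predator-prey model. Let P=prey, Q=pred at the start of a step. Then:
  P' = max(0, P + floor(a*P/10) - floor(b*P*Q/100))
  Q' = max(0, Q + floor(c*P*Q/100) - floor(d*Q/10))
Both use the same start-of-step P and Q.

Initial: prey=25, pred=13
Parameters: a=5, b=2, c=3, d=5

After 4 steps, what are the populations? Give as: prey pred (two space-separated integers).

Step 1: prey: 25+12-6=31; pred: 13+9-6=16
Step 2: prey: 31+15-9=37; pred: 16+14-8=22
Step 3: prey: 37+18-16=39; pred: 22+24-11=35
Step 4: prey: 39+19-27=31; pred: 35+40-17=58

Answer: 31 58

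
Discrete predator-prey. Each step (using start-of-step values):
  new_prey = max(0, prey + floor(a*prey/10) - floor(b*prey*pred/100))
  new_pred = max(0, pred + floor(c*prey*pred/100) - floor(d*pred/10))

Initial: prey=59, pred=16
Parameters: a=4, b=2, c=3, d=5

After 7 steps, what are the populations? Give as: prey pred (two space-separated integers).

Answer: 0 10

Derivation:
Step 1: prey: 59+23-18=64; pred: 16+28-8=36
Step 2: prey: 64+25-46=43; pred: 36+69-18=87
Step 3: prey: 43+17-74=0; pred: 87+112-43=156
Step 4: prey: 0+0-0=0; pred: 156+0-78=78
Step 5: prey: 0+0-0=0; pred: 78+0-39=39
Step 6: prey: 0+0-0=0; pred: 39+0-19=20
Step 7: prey: 0+0-0=0; pred: 20+0-10=10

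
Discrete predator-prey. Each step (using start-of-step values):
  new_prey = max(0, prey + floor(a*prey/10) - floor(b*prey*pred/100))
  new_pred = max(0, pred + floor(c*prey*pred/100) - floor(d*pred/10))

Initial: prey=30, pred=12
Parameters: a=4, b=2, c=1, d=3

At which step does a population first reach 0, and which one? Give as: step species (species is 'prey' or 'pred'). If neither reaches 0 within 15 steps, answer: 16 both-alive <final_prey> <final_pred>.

Step 1: prey: 30+12-7=35; pred: 12+3-3=12
Step 2: prey: 35+14-8=41; pred: 12+4-3=13
Step 3: prey: 41+16-10=47; pred: 13+5-3=15
Step 4: prey: 47+18-14=51; pred: 15+7-4=18
Step 5: prey: 51+20-18=53; pred: 18+9-5=22
Step 6: prey: 53+21-23=51; pred: 22+11-6=27
Step 7: prey: 51+20-27=44; pred: 27+13-8=32
Step 8: prey: 44+17-28=33; pred: 32+14-9=37
Step 9: prey: 33+13-24=22; pred: 37+12-11=38
Step 10: prey: 22+8-16=14; pred: 38+8-11=35
Step 11: prey: 14+5-9=10; pred: 35+4-10=29
Step 12: prey: 10+4-5=9; pred: 29+2-8=23
Step 13: prey: 9+3-4=8; pred: 23+2-6=19
Step 14: prey: 8+3-3=8; pred: 19+1-5=15
Step 15: prey: 8+3-2=9; pred: 15+1-4=12
No extinction within 15 steps

Answer: 16 both-alive 9 12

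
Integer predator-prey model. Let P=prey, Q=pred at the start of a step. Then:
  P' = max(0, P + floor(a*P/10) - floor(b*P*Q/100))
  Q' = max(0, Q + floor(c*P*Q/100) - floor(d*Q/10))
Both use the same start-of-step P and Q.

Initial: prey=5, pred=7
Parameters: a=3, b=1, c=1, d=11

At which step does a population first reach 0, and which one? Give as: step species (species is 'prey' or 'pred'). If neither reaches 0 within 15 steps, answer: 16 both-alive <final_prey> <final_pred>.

Step 1: prey: 5+1-0=6; pred: 7+0-7=0
First extinction: pred at step 1

Answer: 1 pred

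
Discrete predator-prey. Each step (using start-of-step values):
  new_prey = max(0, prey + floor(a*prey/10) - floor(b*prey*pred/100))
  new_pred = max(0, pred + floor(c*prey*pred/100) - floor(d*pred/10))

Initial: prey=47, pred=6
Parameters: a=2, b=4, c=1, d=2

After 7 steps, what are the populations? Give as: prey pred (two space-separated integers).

Answer: 9 12

Derivation:
Step 1: prey: 47+9-11=45; pred: 6+2-1=7
Step 2: prey: 45+9-12=42; pred: 7+3-1=9
Step 3: prey: 42+8-15=35; pred: 9+3-1=11
Step 4: prey: 35+7-15=27; pred: 11+3-2=12
Step 5: prey: 27+5-12=20; pred: 12+3-2=13
Step 6: prey: 20+4-10=14; pred: 13+2-2=13
Step 7: prey: 14+2-7=9; pred: 13+1-2=12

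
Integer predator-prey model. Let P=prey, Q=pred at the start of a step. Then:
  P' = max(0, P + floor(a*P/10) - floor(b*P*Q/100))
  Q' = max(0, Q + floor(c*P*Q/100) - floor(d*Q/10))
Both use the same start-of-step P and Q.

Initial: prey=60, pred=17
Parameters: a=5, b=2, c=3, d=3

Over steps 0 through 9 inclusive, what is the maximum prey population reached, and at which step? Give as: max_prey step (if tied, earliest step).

Step 1: prey: 60+30-20=70; pred: 17+30-5=42
Step 2: prey: 70+35-58=47; pred: 42+88-12=118
Step 3: prey: 47+23-110=0; pred: 118+166-35=249
Step 4: prey: 0+0-0=0; pred: 249+0-74=175
Step 5: prey: 0+0-0=0; pred: 175+0-52=123
Step 6: prey: 0+0-0=0; pred: 123+0-36=87
Step 7: prey: 0+0-0=0; pred: 87+0-26=61
Step 8: prey: 0+0-0=0; pred: 61+0-18=43
Step 9: prey: 0+0-0=0; pred: 43+0-12=31
Max prey = 70 at step 1

Answer: 70 1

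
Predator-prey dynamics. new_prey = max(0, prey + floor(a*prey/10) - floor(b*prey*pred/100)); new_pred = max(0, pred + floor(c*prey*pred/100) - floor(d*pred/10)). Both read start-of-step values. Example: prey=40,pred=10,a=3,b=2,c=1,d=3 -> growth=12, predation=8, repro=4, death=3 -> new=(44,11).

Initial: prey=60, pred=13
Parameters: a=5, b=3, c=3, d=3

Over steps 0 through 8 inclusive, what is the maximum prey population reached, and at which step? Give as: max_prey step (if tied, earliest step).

Step 1: prey: 60+30-23=67; pred: 13+23-3=33
Step 2: prey: 67+33-66=34; pred: 33+66-9=90
Step 3: prey: 34+17-91=0; pred: 90+91-27=154
Step 4: prey: 0+0-0=0; pred: 154+0-46=108
Step 5: prey: 0+0-0=0; pred: 108+0-32=76
Step 6: prey: 0+0-0=0; pred: 76+0-22=54
Step 7: prey: 0+0-0=0; pred: 54+0-16=38
Step 8: prey: 0+0-0=0; pred: 38+0-11=27
Max prey = 67 at step 1

Answer: 67 1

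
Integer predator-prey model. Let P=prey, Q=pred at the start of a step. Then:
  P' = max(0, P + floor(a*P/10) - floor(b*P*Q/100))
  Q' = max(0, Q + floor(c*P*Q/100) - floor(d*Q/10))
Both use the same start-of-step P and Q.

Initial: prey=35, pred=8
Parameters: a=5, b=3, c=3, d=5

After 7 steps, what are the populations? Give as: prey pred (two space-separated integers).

Step 1: prey: 35+17-8=44; pred: 8+8-4=12
Step 2: prey: 44+22-15=51; pred: 12+15-6=21
Step 3: prey: 51+25-32=44; pred: 21+32-10=43
Step 4: prey: 44+22-56=10; pred: 43+56-21=78
Step 5: prey: 10+5-23=0; pred: 78+23-39=62
Step 6: prey: 0+0-0=0; pred: 62+0-31=31
Step 7: prey: 0+0-0=0; pred: 31+0-15=16

Answer: 0 16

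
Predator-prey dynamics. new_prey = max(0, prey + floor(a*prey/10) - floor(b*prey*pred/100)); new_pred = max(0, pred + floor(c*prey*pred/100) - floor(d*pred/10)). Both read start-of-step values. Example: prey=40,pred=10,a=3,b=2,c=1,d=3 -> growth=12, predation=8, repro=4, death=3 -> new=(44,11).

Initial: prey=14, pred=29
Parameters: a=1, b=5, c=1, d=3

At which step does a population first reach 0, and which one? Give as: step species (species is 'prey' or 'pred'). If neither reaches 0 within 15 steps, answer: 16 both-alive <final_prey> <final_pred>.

Answer: 1 prey

Derivation:
Step 1: prey: 14+1-20=0; pred: 29+4-8=25
First extinction: prey at step 1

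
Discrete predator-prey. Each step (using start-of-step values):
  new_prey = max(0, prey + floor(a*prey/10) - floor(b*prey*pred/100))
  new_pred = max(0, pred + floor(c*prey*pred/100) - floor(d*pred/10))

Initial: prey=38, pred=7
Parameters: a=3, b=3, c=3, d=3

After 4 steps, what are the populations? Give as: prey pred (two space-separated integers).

Answer: 0 61

Derivation:
Step 1: prey: 38+11-7=42; pred: 7+7-2=12
Step 2: prey: 42+12-15=39; pred: 12+15-3=24
Step 3: prey: 39+11-28=22; pred: 24+28-7=45
Step 4: prey: 22+6-29=0; pred: 45+29-13=61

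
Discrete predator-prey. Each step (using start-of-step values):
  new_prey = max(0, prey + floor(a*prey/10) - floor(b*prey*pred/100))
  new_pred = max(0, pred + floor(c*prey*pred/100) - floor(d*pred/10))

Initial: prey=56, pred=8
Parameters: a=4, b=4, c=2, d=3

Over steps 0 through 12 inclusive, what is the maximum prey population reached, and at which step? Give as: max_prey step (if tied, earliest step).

Answer: 61 1

Derivation:
Step 1: prey: 56+22-17=61; pred: 8+8-2=14
Step 2: prey: 61+24-34=51; pred: 14+17-4=27
Step 3: prey: 51+20-55=16; pred: 27+27-8=46
Step 4: prey: 16+6-29=0; pred: 46+14-13=47
Step 5: prey: 0+0-0=0; pred: 47+0-14=33
Step 6: prey: 0+0-0=0; pred: 33+0-9=24
Step 7: prey: 0+0-0=0; pred: 24+0-7=17
Step 8: prey: 0+0-0=0; pred: 17+0-5=12
Step 9: prey: 0+0-0=0; pred: 12+0-3=9
Step 10: prey: 0+0-0=0; pred: 9+0-2=7
Step 11: prey: 0+0-0=0; pred: 7+0-2=5
Step 12: prey: 0+0-0=0; pred: 5+0-1=4
Max prey = 61 at step 1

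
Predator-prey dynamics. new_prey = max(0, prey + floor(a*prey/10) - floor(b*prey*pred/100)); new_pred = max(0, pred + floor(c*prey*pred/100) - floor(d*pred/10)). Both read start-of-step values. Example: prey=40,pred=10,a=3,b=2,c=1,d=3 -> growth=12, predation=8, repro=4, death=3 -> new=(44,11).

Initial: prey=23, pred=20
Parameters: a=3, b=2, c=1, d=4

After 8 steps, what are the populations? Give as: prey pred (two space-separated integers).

Answer: 44 4

Derivation:
Step 1: prey: 23+6-9=20; pred: 20+4-8=16
Step 2: prey: 20+6-6=20; pred: 16+3-6=13
Step 3: prey: 20+6-5=21; pred: 13+2-5=10
Step 4: prey: 21+6-4=23; pred: 10+2-4=8
Step 5: prey: 23+6-3=26; pred: 8+1-3=6
Step 6: prey: 26+7-3=30; pred: 6+1-2=5
Step 7: prey: 30+9-3=36; pred: 5+1-2=4
Step 8: prey: 36+10-2=44; pred: 4+1-1=4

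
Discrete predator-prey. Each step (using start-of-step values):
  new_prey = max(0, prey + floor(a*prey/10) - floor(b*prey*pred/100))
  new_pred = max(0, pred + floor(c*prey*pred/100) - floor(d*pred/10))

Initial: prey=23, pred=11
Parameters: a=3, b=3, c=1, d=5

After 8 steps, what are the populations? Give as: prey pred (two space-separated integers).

Answer: 74 1

Derivation:
Step 1: prey: 23+6-7=22; pred: 11+2-5=8
Step 2: prey: 22+6-5=23; pred: 8+1-4=5
Step 3: prey: 23+6-3=26; pred: 5+1-2=4
Step 4: prey: 26+7-3=30; pred: 4+1-2=3
Step 5: prey: 30+9-2=37; pred: 3+0-1=2
Step 6: prey: 37+11-2=46; pred: 2+0-1=1
Step 7: prey: 46+13-1=58; pred: 1+0-0=1
Step 8: prey: 58+17-1=74; pred: 1+0-0=1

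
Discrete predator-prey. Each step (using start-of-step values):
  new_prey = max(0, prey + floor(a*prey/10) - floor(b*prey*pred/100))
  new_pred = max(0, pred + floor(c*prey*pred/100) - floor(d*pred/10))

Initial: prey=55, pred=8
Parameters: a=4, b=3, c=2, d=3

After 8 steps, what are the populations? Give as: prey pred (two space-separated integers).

Answer: 0 19

Derivation:
Step 1: prey: 55+22-13=64; pred: 8+8-2=14
Step 2: prey: 64+25-26=63; pred: 14+17-4=27
Step 3: prey: 63+25-51=37; pred: 27+34-8=53
Step 4: prey: 37+14-58=0; pred: 53+39-15=77
Step 5: prey: 0+0-0=0; pred: 77+0-23=54
Step 6: prey: 0+0-0=0; pred: 54+0-16=38
Step 7: prey: 0+0-0=0; pred: 38+0-11=27
Step 8: prey: 0+0-0=0; pred: 27+0-8=19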